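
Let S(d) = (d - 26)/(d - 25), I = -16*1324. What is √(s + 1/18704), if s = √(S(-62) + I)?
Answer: √(8848161 + 3804505824*I*√40083510)/406812 ≈ 8.5306 + 8.5306*I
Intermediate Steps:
I = -21184
S(d) = (-26 + d)/(-25 + d)
s = 2*I*√40083510/87 (s = √((-26 - 62)/(-25 - 62) - 21184) = √(-88/(-87) - 21184) = √(-1/87*(-88) - 21184) = √(88/87 - 21184) = √(-1842920/87) = 2*I*√40083510/87 ≈ 145.54*I)
√(s + 1/18704) = √(2*I*√40083510/87 + 1/18704) = √(1/18704 + 2*I*√40083510/87)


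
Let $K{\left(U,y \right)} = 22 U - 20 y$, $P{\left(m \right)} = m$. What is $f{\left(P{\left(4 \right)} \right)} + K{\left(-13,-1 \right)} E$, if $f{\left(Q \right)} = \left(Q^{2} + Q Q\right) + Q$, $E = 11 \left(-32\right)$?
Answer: $93668$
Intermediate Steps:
$E = -352$
$K{\left(U,y \right)} = - 20 y + 22 U$
$f{\left(Q \right)} = Q + 2 Q^{2}$ ($f{\left(Q \right)} = \left(Q^{2} + Q^{2}\right) + Q = 2 Q^{2} + Q = Q + 2 Q^{2}$)
$f{\left(P{\left(4 \right)} \right)} + K{\left(-13,-1 \right)} E = 4 \left(1 + 2 \cdot 4\right) + \left(\left(-20\right) \left(-1\right) + 22 \left(-13\right)\right) \left(-352\right) = 4 \left(1 + 8\right) + \left(20 - 286\right) \left(-352\right) = 4 \cdot 9 - -93632 = 36 + 93632 = 93668$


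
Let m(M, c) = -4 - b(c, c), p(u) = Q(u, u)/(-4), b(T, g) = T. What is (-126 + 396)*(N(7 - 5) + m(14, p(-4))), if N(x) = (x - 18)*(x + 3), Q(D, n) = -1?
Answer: -45495/2 ≈ -22748.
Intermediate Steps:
N(x) = (-18 + x)*(3 + x)
p(u) = 1/4 (p(u) = -1/(-4) = -1*(-1/4) = 1/4)
m(M, c) = -4 - c
(-126 + 396)*(N(7 - 5) + m(14, p(-4))) = (-126 + 396)*((-54 + (7 - 5)**2 - 15*(7 - 5)) + (-4 - 1*1/4)) = 270*((-54 + 2**2 - 15*2) + (-4 - 1/4)) = 270*((-54 + 4 - 30) - 17/4) = 270*(-80 - 17/4) = 270*(-337/4) = -45495/2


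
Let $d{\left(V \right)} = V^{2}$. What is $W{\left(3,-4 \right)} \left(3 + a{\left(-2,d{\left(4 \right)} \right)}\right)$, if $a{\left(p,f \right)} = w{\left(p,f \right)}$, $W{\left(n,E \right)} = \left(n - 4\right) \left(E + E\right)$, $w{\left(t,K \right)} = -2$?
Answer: $8$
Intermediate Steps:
$W{\left(n,E \right)} = 2 E \left(-4 + n\right)$ ($W{\left(n,E \right)} = \left(-4 + n\right) 2 E = 2 E \left(-4 + n\right)$)
$a{\left(p,f \right)} = -2$
$W{\left(3,-4 \right)} \left(3 + a{\left(-2,d{\left(4 \right)} \right)}\right) = 2 \left(-4\right) \left(-4 + 3\right) \left(3 - 2\right) = 2 \left(-4\right) \left(-1\right) 1 = 8 \cdot 1 = 8$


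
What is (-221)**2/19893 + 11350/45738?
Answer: 409945868/151644339 ≈ 2.7033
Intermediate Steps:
(-221)**2/19893 + 11350/45738 = 48841*(1/19893) + 11350*(1/45738) = 48841/19893 + 5675/22869 = 409945868/151644339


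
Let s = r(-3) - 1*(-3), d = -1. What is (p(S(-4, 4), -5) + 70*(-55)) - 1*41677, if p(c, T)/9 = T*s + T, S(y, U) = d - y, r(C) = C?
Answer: -45572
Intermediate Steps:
S(y, U) = -1 - y
s = 0 (s = -3 - 1*(-3) = -3 + 3 = 0)
p(c, T) = 9*T (p(c, T) = 9*(T*0 + T) = 9*(0 + T) = 9*T)
(p(S(-4, 4), -5) + 70*(-55)) - 1*41677 = (9*(-5) + 70*(-55)) - 1*41677 = (-45 - 3850) - 41677 = -3895 - 41677 = -45572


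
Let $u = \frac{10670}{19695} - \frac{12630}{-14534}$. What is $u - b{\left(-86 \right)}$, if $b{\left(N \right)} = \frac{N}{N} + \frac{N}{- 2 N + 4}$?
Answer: $\frac{174273343}{193767288} \approx 0.89939$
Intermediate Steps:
$b{\left(N \right)} = 1 + \frac{N}{4 - 2 N}$
$u = \frac{3106351}{2201901}$ ($u = 10670 \cdot \frac{1}{19695} - - \frac{6315}{7267} = \frac{2134}{3939} + \frac{6315}{7267} = \frac{3106351}{2201901} \approx 1.4108$)
$u - b{\left(-86 \right)} = \frac{3106351}{2201901} - \frac{-4 - 86}{2 \left(-2 - 86\right)} = \frac{3106351}{2201901} - \frac{1}{2} \frac{1}{-88} \left(-90\right) = \frac{3106351}{2201901} - \frac{1}{2} \left(- \frac{1}{88}\right) \left(-90\right) = \frac{3106351}{2201901} - \frac{45}{88} = \frac{174273343}{193767288}$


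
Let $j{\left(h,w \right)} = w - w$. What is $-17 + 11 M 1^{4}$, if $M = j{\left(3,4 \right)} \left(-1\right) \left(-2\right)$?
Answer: $-17$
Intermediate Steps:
$j{\left(h,w \right)} = 0$
$M = 0$ ($M = 0 \left(-1\right) \left(-2\right) = 0 \left(-2\right) = 0$)
$-17 + 11 M 1^{4} = -17 + 11 \cdot 0 \cdot 1^{4} = -17 + 0 \cdot 1 = -17 + 0 = -17$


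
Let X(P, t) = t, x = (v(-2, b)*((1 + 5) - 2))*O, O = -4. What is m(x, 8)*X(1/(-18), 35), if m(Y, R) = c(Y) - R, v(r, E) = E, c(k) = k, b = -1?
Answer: 280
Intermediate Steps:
x = 16 (x = -((1 + 5) - 2)*(-4) = -(6 - 2)*(-4) = -1*4*(-4) = -4*(-4) = 16)
m(Y, R) = Y - R
m(x, 8)*X(1/(-18), 35) = (16 - 1*8)*35 = (16 - 8)*35 = 8*35 = 280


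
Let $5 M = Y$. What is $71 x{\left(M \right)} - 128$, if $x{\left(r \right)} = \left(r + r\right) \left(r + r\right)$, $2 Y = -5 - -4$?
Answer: $- \frac{3129}{25} \approx -125.16$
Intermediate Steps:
$Y = - \frac{1}{2}$ ($Y = \frac{-5 - -4}{2} = \frac{-5 + 4}{2} = \frac{1}{2} \left(-1\right) = - \frac{1}{2} \approx -0.5$)
$M = - \frac{1}{10}$ ($M = \frac{1}{5} \left(- \frac{1}{2}\right) = - \frac{1}{10} \approx -0.1$)
$x{\left(r \right)} = 4 r^{2}$ ($x{\left(r \right)} = 2 r 2 r = 4 r^{2}$)
$71 x{\left(M \right)} - 128 = 71 \cdot 4 \left(- \frac{1}{10}\right)^{2} - 128 = 71 \cdot 4 \cdot \frac{1}{100} - 128 = 71 \cdot \frac{1}{25} - 128 = \frac{71}{25} - 128 = - \frac{3129}{25}$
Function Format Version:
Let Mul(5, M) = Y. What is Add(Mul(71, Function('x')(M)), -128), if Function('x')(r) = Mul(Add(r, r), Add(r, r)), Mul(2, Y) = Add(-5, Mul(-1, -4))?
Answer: Rational(-3129, 25) ≈ -125.16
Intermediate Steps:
Y = Rational(-1, 2) (Y = Mul(Rational(1, 2), Add(-5, Mul(-1, -4))) = Mul(Rational(1, 2), Add(-5, 4)) = Mul(Rational(1, 2), -1) = Rational(-1, 2) ≈ -0.50000)
M = Rational(-1, 10) (M = Mul(Rational(1, 5), Rational(-1, 2)) = Rational(-1, 10) ≈ -0.10000)
Function('x')(r) = Mul(4, Pow(r, 2)) (Function('x')(r) = Mul(Mul(2, r), Mul(2, r)) = Mul(4, Pow(r, 2)))
Add(Mul(71, Function('x')(M)), -128) = Add(Mul(71, Mul(4, Pow(Rational(-1, 10), 2))), -128) = Add(Mul(71, Mul(4, Rational(1, 100))), -128) = Add(Mul(71, Rational(1, 25)), -128) = Add(Rational(71, 25), -128) = Rational(-3129, 25)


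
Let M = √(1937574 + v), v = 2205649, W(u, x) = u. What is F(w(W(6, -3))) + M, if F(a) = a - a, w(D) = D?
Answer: √4143223 ≈ 2035.5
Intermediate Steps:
F(a) = 0
M = √4143223 (M = √(1937574 + 2205649) = √4143223 ≈ 2035.5)
F(w(W(6, -3))) + M = 0 + √4143223 = √4143223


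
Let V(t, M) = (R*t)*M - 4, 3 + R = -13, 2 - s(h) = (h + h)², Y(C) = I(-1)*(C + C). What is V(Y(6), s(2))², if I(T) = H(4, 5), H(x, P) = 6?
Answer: 259983376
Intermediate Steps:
I(T) = 6
Y(C) = 12*C (Y(C) = 6*(C + C) = 6*(2*C) = 12*C)
s(h) = 2 - 4*h² (s(h) = 2 - (h + h)² = 2 - (2*h)² = 2 - 4*h²)
R = -16 (R = -3 - 13 = -16)
V(t, M) = -4 - 16*M*t (V(t, M) = (-16*t)*M - 4 = -16*M*t - 4 = -4 - 16*M*t)
V(Y(6), s(2))² = (-4 - 16*(2 - 4*2²)*12*6)² = (-4 - 16*(2 - 4*4)*72)² = (-4 - 16*(2 - 16)*72)² = (-4 - 16*(-14)*72)² = (-4 + 16128)² = 16124² = 259983376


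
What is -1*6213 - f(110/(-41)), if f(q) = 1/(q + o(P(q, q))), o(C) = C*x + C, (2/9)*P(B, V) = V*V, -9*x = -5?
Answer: -498222151/80190 ≈ -6213.0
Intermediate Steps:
x = 5/9 (x = -⅑*(-5) = 5/9 ≈ 0.55556)
P(B, V) = 9*V²/2 (P(B, V) = 9*(V*V)/2 = 9*V²/2)
o(C) = 14*C/9 (o(C) = C*(5/9) + C = 5*C/9 + C = 14*C/9)
f(q) = 1/(q + 7*q²) (f(q) = 1/(q + 14*(9*q²/2)/9) = 1/(q + 7*q²))
-1*6213 - f(110/(-41)) = -1*6213 - 1/((110/(-41))*(1 + 7*(110/(-41)))) = -6213 - 1/((110*(-1/41))*(1 + 7*(110*(-1/41)))) = -6213 - 1/((-110/41)*(1 + 7*(-110/41))) = -6213 - (-41)/(110*(1 - 770/41)) = -6213 - (-41)/(110*(-729/41)) = -6213 - (-41)*(-41)/(110*729) = -6213 - 1*1681/80190 = -6213 - 1681/80190 = -498222151/80190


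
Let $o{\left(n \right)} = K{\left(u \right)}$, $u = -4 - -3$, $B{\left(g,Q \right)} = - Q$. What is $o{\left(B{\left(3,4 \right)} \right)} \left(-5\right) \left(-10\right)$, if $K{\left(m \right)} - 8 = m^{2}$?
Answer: $450$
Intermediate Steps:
$u = -1$ ($u = -4 + 3 = -1$)
$K{\left(m \right)} = 8 + m^{2}$
$o{\left(n \right)} = 9$ ($o{\left(n \right)} = 8 + \left(-1\right)^{2} = 8 + 1 = 9$)
$o{\left(B{\left(3,4 \right)} \right)} \left(-5\right) \left(-10\right) = 9 \left(-5\right) \left(-10\right) = \left(-45\right) \left(-10\right) = 450$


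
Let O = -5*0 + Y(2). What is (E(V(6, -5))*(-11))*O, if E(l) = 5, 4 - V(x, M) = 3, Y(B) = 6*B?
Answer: -660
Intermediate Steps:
V(x, M) = 1 (V(x, M) = 4 - 1*3 = 4 - 3 = 1)
O = 12 (O = -5*0 + 6*2 = 0 + 12 = 12)
(E(V(6, -5))*(-11))*O = (5*(-11))*12 = -55*12 = -660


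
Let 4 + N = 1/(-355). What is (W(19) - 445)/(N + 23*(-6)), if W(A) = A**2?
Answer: 29820/50411 ≈ 0.59154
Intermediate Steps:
N = -1421/355 (N = -4 + 1/(-355) = -4 - 1/355 = -1421/355 ≈ -4.0028)
(W(19) - 445)/(N + 23*(-6)) = (19**2 - 445)/(-1421/355 + 23*(-6)) = (361 - 445)/(-1421/355 - 138) = -84/(-50411/355) = -84*(-355/50411) = 29820/50411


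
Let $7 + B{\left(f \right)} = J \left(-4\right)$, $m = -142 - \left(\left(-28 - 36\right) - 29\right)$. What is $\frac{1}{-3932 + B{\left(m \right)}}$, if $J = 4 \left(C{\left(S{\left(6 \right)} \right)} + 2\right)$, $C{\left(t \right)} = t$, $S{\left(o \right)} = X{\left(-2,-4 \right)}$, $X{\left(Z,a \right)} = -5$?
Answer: $- \frac{1}{3891} \approx -0.000257$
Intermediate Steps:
$S{\left(o \right)} = -5$
$m = -49$ ($m = -142 - \left(-64 - 29\right) = -142 - -93 = -142 + 93 = -49$)
$J = -12$ ($J = 4 \left(-5 + 2\right) = 4 \left(-3\right) = -12$)
$B{\left(f \right)} = 41$ ($B{\left(f \right)} = -7 - -48 = -7 + 48 = 41$)
$\frac{1}{-3932 + B{\left(m \right)}} = \frac{1}{-3932 + 41} = \frac{1}{-3891} = - \frac{1}{3891}$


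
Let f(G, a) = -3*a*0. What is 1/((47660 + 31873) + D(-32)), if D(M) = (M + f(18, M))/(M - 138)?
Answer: 85/6760321 ≈ 1.2573e-5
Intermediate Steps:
f(G, a) = 0
D(M) = M/(-138 + M) (D(M) = (M + 0)/(M - 138) = M/(-138 + M))
1/((47660 + 31873) + D(-32)) = 1/((47660 + 31873) - 32/(-138 - 32)) = 1/(79533 - 32/(-170)) = 1/(79533 - 32*(-1/170)) = 1/(79533 + 16/85) = 1/(6760321/85) = 85/6760321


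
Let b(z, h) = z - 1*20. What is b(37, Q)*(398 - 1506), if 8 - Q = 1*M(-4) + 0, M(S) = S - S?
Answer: -18836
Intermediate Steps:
M(S) = 0
Q = 8 (Q = 8 - (1*0 + 0) = 8 - (0 + 0) = 8 - 1*0 = 8 + 0 = 8)
b(z, h) = -20 + z (b(z, h) = z - 20 = -20 + z)
b(37, Q)*(398 - 1506) = (-20 + 37)*(398 - 1506) = 17*(-1108) = -18836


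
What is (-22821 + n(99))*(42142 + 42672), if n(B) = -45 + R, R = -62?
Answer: -1944615392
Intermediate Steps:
n(B) = -107 (n(B) = -45 - 62 = -107)
(-22821 + n(99))*(42142 + 42672) = (-22821 - 107)*(42142 + 42672) = -22928*84814 = -1944615392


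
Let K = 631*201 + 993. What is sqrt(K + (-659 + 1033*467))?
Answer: 2*sqrt(152394) ≈ 780.75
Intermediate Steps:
K = 127824 (K = 126831 + 993 = 127824)
sqrt(K + (-659 + 1033*467)) = sqrt(127824 + (-659 + 1033*467)) = sqrt(127824 + (-659 + 482411)) = sqrt(127824 + 481752) = sqrt(609576) = 2*sqrt(152394)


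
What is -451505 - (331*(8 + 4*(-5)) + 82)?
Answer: -447615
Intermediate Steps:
-451505 - (331*(8 + 4*(-5)) + 82) = -451505 - (331*(8 - 20) + 82) = -451505 - (331*(-12) + 82) = -451505 - (-3972 + 82) = -451505 - 1*(-3890) = -451505 + 3890 = -447615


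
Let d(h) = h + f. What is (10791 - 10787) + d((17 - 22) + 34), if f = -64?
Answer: -31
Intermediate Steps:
d(h) = -64 + h (d(h) = h - 64 = -64 + h)
(10791 - 10787) + d((17 - 22) + 34) = (10791 - 10787) + (-64 + ((17 - 22) + 34)) = 4 + (-64 + (-5 + 34)) = 4 + (-64 + 29) = 4 - 35 = -31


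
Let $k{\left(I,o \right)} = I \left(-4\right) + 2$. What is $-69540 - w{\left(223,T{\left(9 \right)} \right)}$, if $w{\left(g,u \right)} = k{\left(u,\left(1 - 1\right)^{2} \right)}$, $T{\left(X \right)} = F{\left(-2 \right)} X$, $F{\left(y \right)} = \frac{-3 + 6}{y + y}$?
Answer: $-69569$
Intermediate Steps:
$F{\left(y \right)} = \frac{3}{2 y}$
$T{\left(X \right)} = - \frac{3 X}{4}$ ($T{\left(X \right)} = \frac{3}{2 \left(-2\right)} X = \frac{3}{2} \left(- \frac{1}{2}\right) X = - \frac{3 X}{4}$)
$k{\left(I,o \right)} = 2 - 4 I$ ($k{\left(I,o \right)} = - 4 I + 2 = 2 - 4 I$)
$w{\left(g,u \right)} = 2 - 4 u$
$-69540 - w{\left(223,T{\left(9 \right)} \right)} = -69540 - \left(2 - 4 \left(\left(- \frac{3}{4}\right) 9\right)\right) = -69540 - \left(2 - -27\right) = -69540 - \left(2 + 27\right) = -69540 - 29 = -69569$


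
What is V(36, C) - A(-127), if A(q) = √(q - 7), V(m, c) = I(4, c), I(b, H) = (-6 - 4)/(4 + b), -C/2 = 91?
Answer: -5/4 - I*√134 ≈ -1.25 - 11.576*I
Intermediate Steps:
C = -182 (C = -2*91 = -182)
I(b, H) = -10/(4 + b)
V(m, c) = -5/4 (V(m, c) = -10/(4 + 4) = -10/8 = -10*⅛ = -5/4)
A(q) = √(-7 + q)
V(36, C) - A(-127) = -5/4 - √(-7 - 127) = -5/4 - √(-134) = -5/4 - I*√134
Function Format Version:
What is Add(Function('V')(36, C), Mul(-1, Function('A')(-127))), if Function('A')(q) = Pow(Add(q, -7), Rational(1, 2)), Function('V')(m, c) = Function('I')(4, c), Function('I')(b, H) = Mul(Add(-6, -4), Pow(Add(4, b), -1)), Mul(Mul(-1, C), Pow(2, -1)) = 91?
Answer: Add(Rational(-5, 4), Mul(-1, I, Pow(134, Rational(1, 2)))) ≈ Add(-1.2500, Mul(-11.576, I))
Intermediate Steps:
C = -182 (C = Mul(-2, 91) = -182)
Function('I')(b, H) = Mul(-10, Pow(Add(4, b), -1))
Function('V')(m, c) = Rational(-5, 4) (Function('V')(m, c) = Mul(-10, Pow(Add(4, 4), -1)) = Mul(-10, Pow(8, -1)) = Mul(-10, Rational(1, 8)) = Rational(-5, 4))
Function('A')(q) = Pow(Add(-7, q), Rational(1, 2))
Add(Function('V')(36, C), Mul(-1, Function('A')(-127))) = Add(Rational(-5, 4), Mul(-1, Pow(Add(-7, -127), Rational(1, 2)))) = Add(Rational(-5, 4), Mul(-1, Pow(-134, Rational(1, 2)))) = Add(Rational(-5, 4), Mul(-1, Mul(I, Pow(134, Rational(1, 2))))) = Add(Rational(-5, 4), Mul(-1, I, Pow(134, Rational(1, 2))))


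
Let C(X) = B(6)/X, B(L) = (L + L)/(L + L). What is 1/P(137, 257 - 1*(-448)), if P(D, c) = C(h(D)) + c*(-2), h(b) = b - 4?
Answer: -133/187529 ≈ -0.00070922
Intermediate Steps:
B(L) = 1 (B(L) = (2*L)/((2*L)) = (2*L)*(1/(2*L)) = 1)
h(b) = -4 + b
C(X) = 1/X
P(D, c) = 1/(-4 + D) - 2*c (P(D, c) = 1/(-4 + D) + c*(-2) = 1/(-4 + D) - 2*c)
1/P(137, 257 - 1*(-448)) = 1/((1 - 2*(257 - 1*(-448))*(-4 + 137))/(-4 + 137)) = 1/((1 - 2*(257 + 448)*133)/133) = 1/((1 - 2*705*133)/133) = 1/((1 - 187530)/133) = 1/((1/133)*(-187529)) = 1/(-187529/133) = -133/187529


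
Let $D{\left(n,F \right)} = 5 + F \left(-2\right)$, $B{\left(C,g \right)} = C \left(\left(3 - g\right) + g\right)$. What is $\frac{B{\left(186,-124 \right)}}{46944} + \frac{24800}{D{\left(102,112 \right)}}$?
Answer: $- \frac{64671611}{571152} \approx -113.23$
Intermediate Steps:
$B{\left(C,g \right)} = 3 C$ ($B{\left(C,g \right)} = C 3 = 3 C$)
$D{\left(n,F \right)} = 5 - 2 F$
$\frac{B{\left(186,-124 \right)}}{46944} + \frac{24800}{D{\left(102,112 \right)}} = \frac{3 \cdot 186}{46944} + \frac{24800}{5 - 224} = 558 \cdot \frac{1}{46944} + \frac{24800}{5 - 224} = \frac{31}{2608} + \frac{24800}{-219} = \frac{31}{2608} + 24800 \left(- \frac{1}{219}\right) = \frac{31}{2608} - \frac{24800}{219} = - \frac{64671611}{571152}$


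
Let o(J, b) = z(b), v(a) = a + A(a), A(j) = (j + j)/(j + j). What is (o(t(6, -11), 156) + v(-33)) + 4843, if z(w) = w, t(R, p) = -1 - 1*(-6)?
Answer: 4967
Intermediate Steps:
t(R, p) = 5 (t(R, p) = -1 + 6 = 5)
A(j) = 1 (A(j) = (2*j)/((2*j)) = (2*j)*(1/(2*j)) = 1)
v(a) = 1 + a (v(a) = a + 1 = 1 + a)
o(J, b) = b
(o(t(6, -11), 156) + v(-33)) + 4843 = (156 + (1 - 33)) + 4843 = (156 - 32) + 4843 = 124 + 4843 = 4967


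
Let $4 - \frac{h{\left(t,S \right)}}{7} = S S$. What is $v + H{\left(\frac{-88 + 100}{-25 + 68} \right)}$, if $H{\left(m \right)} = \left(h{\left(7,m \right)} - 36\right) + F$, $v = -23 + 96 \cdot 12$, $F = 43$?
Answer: $\frac{2151228}{1849} \approx 1163.5$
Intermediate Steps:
$h{\left(t,S \right)} = 28 - 7 S^{2}$ ($h{\left(t,S \right)} = 28 - 7 S S = 28 - 7 S^{2}$)
$v = 1129$ ($v = -23 + 1152 = 1129$)
$H{\left(m \right)} = 35 - 7 m^{2}$ ($H{\left(m \right)} = \left(\left(28 - 7 m^{2}\right) - 36\right) + 43 = \left(-8 - 7 m^{2}\right) + 43 = 35 - 7 m^{2}$)
$v + H{\left(\frac{-88 + 100}{-25 + 68} \right)} = 1129 + \left(35 - 7 \left(\frac{-88 + 100}{-25 + 68}\right)^{2}\right) = 1129 + \left(35 - 7 \left(\frac{12}{43}\right)^{2}\right) = 1129 + \left(35 - \frac{1008}{1849}\right) = 1129 + \frac{63707}{1849} = \frac{2151228}{1849}$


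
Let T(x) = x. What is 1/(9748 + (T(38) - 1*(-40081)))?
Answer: 1/49867 ≈ 2.0053e-5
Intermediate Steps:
1/(9748 + (T(38) - 1*(-40081))) = 1/(9748 + (38 - 1*(-40081))) = 1/(9748 + (38 + 40081)) = 1/(9748 + 40119) = 1/49867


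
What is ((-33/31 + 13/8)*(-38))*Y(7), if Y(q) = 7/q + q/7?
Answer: -2641/62 ≈ -42.597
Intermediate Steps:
Y(q) = 7/q + q/7 (Y(q) = 7/q + q*(⅐) = 7/q + q/7)
((-33/31 + 13/8)*(-38))*Y(7) = ((-33/31 + 13/8)*(-38))*(7/7 + (⅐)*7) = ((-33*1/31 + 13*(⅛))*(-38))*(7*(⅐) + 1) = ((-33/31 + 13/8)*(-38))*(1 + 1) = ((139/248)*(-38))*2 = -2641/124*2 = -2641/62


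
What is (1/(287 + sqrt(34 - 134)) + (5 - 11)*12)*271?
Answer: -1609057351/82469 - 2710*I/82469 ≈ -19511.0 - 0.032861*I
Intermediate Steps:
(1/(287 + sqrt(34 - 134)) + (5 - 11)*12)*271 = (1/(287 + sqrt(-100)) - 6*12)*271 = (1/(287 + 10*I) - 72)*271 = ((287 - 10*I)/82469 - 72)*271 = (-72 + (287 - 10*I)/82469)*271 = -19512 + 271*(287 - 10*I)/82469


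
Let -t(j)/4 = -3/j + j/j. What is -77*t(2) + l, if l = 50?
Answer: -104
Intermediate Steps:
t(j) = -4 + 12/j (t(j) = -4*(-3/j + j/j) = -4*(-3/j + 1) = -4*(1 - 3/j) = -4 + 12/j)
-77*t(2) + l = -77*(-4 + 12/2) + 50 = -77*(-4 + 12*(½)) + 50 = -77*(-4 + 6) + 50 = -77*2 + 50 = -154 + 50 = -104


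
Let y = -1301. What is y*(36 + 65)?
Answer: -131401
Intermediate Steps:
y*(36 + 65) = -1301*(36 + 65) = -1301*101 = -131401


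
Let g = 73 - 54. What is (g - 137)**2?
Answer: 13924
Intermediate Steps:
g = 19
(g - 137)**2 = (19 - 137)**2 = (-118)**2 = 13924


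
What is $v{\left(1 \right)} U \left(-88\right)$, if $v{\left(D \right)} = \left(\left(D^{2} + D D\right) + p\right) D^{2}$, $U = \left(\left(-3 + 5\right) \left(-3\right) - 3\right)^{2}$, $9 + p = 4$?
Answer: $21384$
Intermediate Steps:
$p = -5$ ($p = -9 + 4 = -5$)
$U = 81$ ($U = \left(2 \left(-3\right) - 3\right)^{2} = \left(-6 - 3\right)^{2} = \left(-9\right)^{2} = 81$)
$v{\left(D \right)} = D^{2} \left(-5 + 2 D^{2}\right)$ ($v{\left(D \right)} = \left(\left(D^{2} + D D\right) - 5\right) D^{2} = \left(\left(D^{2} + D^{2}\right) - 5\right) D^{2} = \left(2 D^{2} - 5\right) D^{2} = \left(-5 + 2 D^{2}\right) D^{2} = D^{2} \left(-5 + 2 D^{2}\right)$)
$v{\left(1 \right)} U \left(-88\right) = 1^{2} \left(-5 + 2 \cdot 1^{2}\right) 81 \left(-88\right) = 1 \left(-5 + 2 \cdot 1\right) 81 \left(-88\right) = 1 \left(-5 + 2\right) 81 \left(-88\right) = 1 \left(-3\right) 81 \left(-88\right) = \left(-3\right) 81 \left(-88\right) = \left(-243\right) \left(-88\right) = 21384$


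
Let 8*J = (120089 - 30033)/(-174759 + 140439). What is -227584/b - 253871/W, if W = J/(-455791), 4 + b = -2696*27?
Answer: -72272594104153084208/204866143 ≈ -3.5278e+11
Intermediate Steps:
J = -11257/34320 (J = ((120089 - 30033)/(-174759 + 140439))/8 = (90056/(-34320))/8 = (90056*(-1/34320))/8 = (⅛)*(-11257/4290) = -11257/34320 ≈ -0.32800)
b = -72796 (b = -4 - 2696*27 = -4 - 72792 = -72796)
W = 11257/15642747120 (W = -11257/34320/(-455791) = -11257/34320*(-1/455791) = 11257/15642747120 ≈ 7.1963e-7)
-227584/b - 253871/W = -227584/(-72796) - 253871/11257/15642747120 = -227584*(-1/72796) - 253871*15642747120/11257 = 56896/18199 - 3971239854101520/11257 = -72272594104153084208/204866143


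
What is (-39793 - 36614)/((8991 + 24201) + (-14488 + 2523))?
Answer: -76407/21227 ≈ -3.5995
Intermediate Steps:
(-39793 - 36614)/((8991 + 24201) + (-14488 + 2523)) = -76407/(33192 - 11965) = -76407/21227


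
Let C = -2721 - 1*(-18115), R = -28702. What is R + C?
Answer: -13308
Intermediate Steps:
C = 15394 (C = -2721 + 18115 = 15394)
R + C = -28702 + 15394 = -13308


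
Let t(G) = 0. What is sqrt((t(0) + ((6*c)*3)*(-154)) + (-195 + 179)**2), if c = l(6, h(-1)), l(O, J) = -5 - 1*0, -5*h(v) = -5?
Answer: 2*sqrt(3529) ≈ 118.81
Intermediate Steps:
h(v) = 1 (h(v) = -1/5*(-5) = 1)
l(O, J) = -5 (l(O, J) = -5 + 0 = -5)
c = -5
sqrt((t(0) + ((6*c)*3)*(-154)) + (-195 + 179)**2) = sqrt((0 + ((6*(-5))*3)*(-154)) + (-195 + 179)**2) = sqrt((0 - 30*3*(-154)) + (-16)**2) = sqrt((0 - 90*(-154)) + 256) = sqrt((0 + 13860) + 256) = sqrt(13860 + 256) = sqrt(14116) = 2*sqrt(3529)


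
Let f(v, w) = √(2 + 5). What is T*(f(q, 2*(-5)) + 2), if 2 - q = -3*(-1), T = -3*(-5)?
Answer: 30 + 15*√7 ≈ 69.686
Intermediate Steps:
T = 15
q = -1 (q = 2 - (-3)*(-1) = 2 - 1*3 = 2 - 3 = -1)
f(v, w) = √7
T*(f(q, 2*(-5)) + 2) = 15*(√7 + 2) = 15*(2 + √7) = 30 + 15*√7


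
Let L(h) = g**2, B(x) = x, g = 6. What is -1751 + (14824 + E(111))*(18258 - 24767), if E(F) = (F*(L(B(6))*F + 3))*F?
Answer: -320805849778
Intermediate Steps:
L(h) = 36 (L(h) = 6**2 = 36)
E(F) = F**2*(3 + 36*F) (E(F) = (F*(36*F + 3))*F = (F*(3 + 36*F))*F = F**2*(3 + 36*F))
-1751 + (14824 + E(111))*(18258 - 24767) = -1751 + (14824 + 111**2*(3 + 36*111))*(18258 - 24767) = -1751 + (14824 + 12321*(3 + 3996))*(-6509) = -1751 + (14824 + 12321*3999)*(-6509) = -1751 + (14824 + 49271679)*(-6509) = -1751 + 49286503*(-6509) = -1751 - 320805848027 = -320805849778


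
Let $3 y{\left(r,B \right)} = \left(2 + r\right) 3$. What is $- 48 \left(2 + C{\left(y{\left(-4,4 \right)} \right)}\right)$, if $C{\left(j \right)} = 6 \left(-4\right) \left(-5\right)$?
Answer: $-5856$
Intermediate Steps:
$y{\left(r,B \right)} = 2 + r$ ($y{\left(r,B \right)} = \frac{\left(2 + r\right) 3}{3} = \frac{6 + 3 r}{3} = 2 + r$)
$C{\left(j \right)} = 120$ ($C{\left(j \right)} = \left(-24\right) \left(-5\right) = 120$)
$- 48 \left(2 + C{\left(y{\left(-4,4 \right)} \right)}\right) = - 48 \left(2 + 120\right) = \left(-48\right) 122 = -5856$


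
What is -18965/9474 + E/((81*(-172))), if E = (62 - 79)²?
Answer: -44493061/21998628 ≈ -2.0225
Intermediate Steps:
E = 289 (E = (-17)² = 289)
-18965/9474 + E/((81*(-172))) = -18965/9474 + 289/((81*(-172))) = -18965*1/9474 + 289/(-13932) = -18965/9474 + 289*(-1/13932) = -18965/9474 - 289/13932 = -44493061/21998628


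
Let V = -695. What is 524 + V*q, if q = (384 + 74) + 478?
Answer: -649996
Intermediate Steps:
q = 936 (q = 458 + 478 = 936)
524 + V*q = 524 - 695*936 = 524 - 650520 = -649996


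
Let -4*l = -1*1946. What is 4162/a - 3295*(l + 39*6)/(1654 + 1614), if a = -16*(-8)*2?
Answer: -74269343/104576 ≈ -710.20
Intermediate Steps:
a = 256 (a = 128*2 = 256)
l = 973/2 (l = -(-1)*1946/4 = -¼*(-1946) = 973/2 ≈ 486.50)
4162/a - 3295*(l + 39*6)/(1654 + 1614) = 4162/256 - 3295*(973/2 + 39*6)/(1654 + 1614) = 4162*(1/256) - 3295/(3268/(973/2 + 234)) = 2081/128 - 3295/(3268/(1441/2)) = 2081/128 - 3295/(3268*(2/1441)) = 2081/128 - 3295/6536/1441 = 2081/128 - 3295*1441/6536 = 2081/128 - 4748095/6536 = -74269343/104576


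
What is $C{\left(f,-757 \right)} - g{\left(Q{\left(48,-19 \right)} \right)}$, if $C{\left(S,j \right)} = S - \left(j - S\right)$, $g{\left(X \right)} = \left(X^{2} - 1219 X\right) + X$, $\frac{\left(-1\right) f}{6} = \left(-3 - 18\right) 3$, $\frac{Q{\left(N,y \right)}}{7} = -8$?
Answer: $-69831$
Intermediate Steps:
$Q{\left(N,y \right)} = -56$ ($Q{\left(N,y \right)} = 7 \left(-8\right) = -56$)
$f = 378$ ($f = - 6 \left(-3 - 18\right) 3 = - 6 \left(\left(-21\right) 3\right) = \left(-6\right) \left(-63\right) = 378$)
$g{\left(X \right)} = X^{2} - 1218 X$
$C{\left(S,j \right)} = - j + 2 S$ ($C{\left(S,j \right)} = S + \left(S - j\right) = - j + 2 S$)
$C{\left(f,-757 \right)} - g{\left(Q{\left(48,-19 \right)} \right)} = \left(\left(-1\right) \left(-757\right) + 2 \cdot 378\right) - - 56 \left(-1218 - 56\right) = \left(757 + 756\right) - \left(-56\right) \left(-1274\right) = 1513 - 71344 = -69831$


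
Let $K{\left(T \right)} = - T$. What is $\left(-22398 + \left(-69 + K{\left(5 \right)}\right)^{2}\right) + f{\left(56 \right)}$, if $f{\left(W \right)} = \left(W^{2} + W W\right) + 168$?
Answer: $-10482$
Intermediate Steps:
$f{\left(W \right)} = 168 + 2 W^{2}$ ($f{\left(W \right)} = \left(W^{2} + W^{2}\right) + 168 = 2 W^{2} + 168 = 168 + 2 W^{2}$)
$\left(-22398 + \left(-69 + K{\left(5 \right)}\right)^{2}\right) + f{\left(56 \right)} = \left(-22398 + \left(-69 - 5\right)^{2}\right) + \left(168 + 2 \cdot 56^{2}\right) = \left(-22398 + \left(-69 - 5\right)^{2}\right) + \left(168 + 2 \cdot 3136\right) = \left(-22398 + \left(-74\right)^{2}\right) + \left(168 + 6272\right) = \left(-22398 + 5476\right) + 6440 = -16922 + 6440 = -10482$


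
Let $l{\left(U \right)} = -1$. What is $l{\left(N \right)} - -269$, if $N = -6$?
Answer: $268$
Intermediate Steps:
$l{\left(N \right)} - -269 = -1 - -269 = -1 + 269 = 268$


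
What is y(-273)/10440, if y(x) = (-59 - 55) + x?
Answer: -43/1160 ≈ -0.037069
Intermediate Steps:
y(x) = -114 + x
y(-273)/10440 = (-114 - 273)/10440 = -387*1/10440 = -43/1160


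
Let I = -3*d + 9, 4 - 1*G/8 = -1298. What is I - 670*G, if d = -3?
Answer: -6978702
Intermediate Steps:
G = 10416 (G = 32 - 8*(-1298) = 32 + 10384 = 10416)
I = 18 (I = -3*(-3) + 9 = 9 + 9 = 18)
I - 670*G = 18 - 670*10416 = 18 - 6978720 = -6978702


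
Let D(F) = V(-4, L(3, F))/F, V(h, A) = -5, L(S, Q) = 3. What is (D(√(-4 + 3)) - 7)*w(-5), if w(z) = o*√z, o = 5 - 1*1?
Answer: √5*(-20 - 28*I) ≈ -44.721 - 62.61*I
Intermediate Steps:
o = 4 (o = 5 - 1 = 4)
w(z) = 4*√z
D(F) = -5/F
(D(√(-4 + 3)) - 7)*w(-5) = (-5/√(-4 + 3) - 7)*(4*√(-5)) = (-5*(-I) - 7)*(4*(I*√5)) = (-5*(-I) - 7)*(4*I*√5) = (-(-5)*I - 7)*(4*I*√5) = (5*I - 7)*(4*I*√5) = (-7 + 5*I)*(4*I*√5) = 4*I*√5*(-7 + 5*I)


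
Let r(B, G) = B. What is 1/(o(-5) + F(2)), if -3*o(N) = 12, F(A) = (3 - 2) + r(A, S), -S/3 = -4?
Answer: -1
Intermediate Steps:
S = 12 (S = -3*(-4) = 12)
F(A) = 1 + A (F(A) = (3 - 2) + A = 1 + A)
o(N) = -4 (o(N) = -1/3*12 = -4)
1/(o(-5) + F(2)) = 1/(-4 + (1 + 2)) = 1/(-4 + 3) = 1/(-1) = -1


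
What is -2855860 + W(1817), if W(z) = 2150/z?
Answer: -5189095470/1817 ≈ -2.8559e+6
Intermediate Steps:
-2855860 + W(1817) = -2855860 + 2150/1817 = -5189095470/1817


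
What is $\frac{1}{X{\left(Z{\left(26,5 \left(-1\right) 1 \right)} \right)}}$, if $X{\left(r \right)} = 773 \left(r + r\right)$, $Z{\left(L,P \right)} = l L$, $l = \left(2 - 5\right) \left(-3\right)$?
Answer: $\frac{1}{361764} \approx 2.7642 \cdot 10^{-6}$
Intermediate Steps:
$l = 9$ ($l = \left(-3\right) \left(-3\right) = 9$)
$Z{\left(L,P \right)} = 9 L$
$X{\left(r \right)} = 1546 r$ ($X{\left(r \right)} = 773 \cdot 2 r = 1546 r$)
$\frac{1}{X{\left(Z{\left(26,5 \left(-1\right) 1 \right)} \right)}} = \frac{1}{1546 \cdot 9 \cdot 26} = \frac{1}{1546 \cdot 234} = \frac{1}{361764}$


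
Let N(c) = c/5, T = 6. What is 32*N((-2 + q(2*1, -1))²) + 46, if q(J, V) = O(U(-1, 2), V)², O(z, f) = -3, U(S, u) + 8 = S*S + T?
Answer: 1798/5 ≈ 359.60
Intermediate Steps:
U(S, u) = -2 + S² (U(S, u) = -8 + (S*S + 6) = -8 + (S² + 6) = -8 + (6 + S²) = -2 + S²)
q(J, V) = 9 (q(J, V) = (-3)² = 9)
N(c) = c/5 (N(c) = c*(⅕) = c/5)
32*N((-2 + q(2*1, -1))²) + 46 = 32*((-2 + 9)²/5) + 46 = 32*((⅕)*7²) + 46 = 32*((⅕)*49) + 46 = 32*(49/5) + 46 = 1568/5 + 46 = 1798/5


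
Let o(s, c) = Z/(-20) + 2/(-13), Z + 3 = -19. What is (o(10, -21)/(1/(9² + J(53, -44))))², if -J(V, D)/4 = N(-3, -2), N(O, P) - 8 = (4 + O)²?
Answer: 1225449/676 ≈ 1812.8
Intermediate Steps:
Z = -22 (Z = -3 - 19 = -22)
N(O, P) = 8 + (4 + O)²
o(s, c) = 123/130 (o(s, c) = -22/(-20) + 2/(-13) = -22*(-1/20) + 2*(-1/13) = 11/10 - 2/13 = 123/130)
J(V, D) = -36 (J(V, D) = -4*(8 + (4 - 3)²) = -4*(8 + 1²) = -4*(8 + 1) = -4*9 = -36)
(o(10, -21)/(1/(9² + J(53, -44))))² = (123/(130*(1/(9² - 36))))² = (123/(130*(1/(81 - 36))))² = (123/(130*(1/45)))² = ((123/130)*45)² = (1107/26)² = 1225449/676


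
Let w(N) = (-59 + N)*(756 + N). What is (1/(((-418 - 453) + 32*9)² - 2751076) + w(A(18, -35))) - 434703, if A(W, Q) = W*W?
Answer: -358068503062/2411187 ≈ -1.4850e+5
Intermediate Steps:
A(W, Q) = W²
(1/(((-418 - 453) + 32*9)² - 2751076) + w(A(18, -35))) - 434703 = (1/(((-418 - 453) + 32*9)² - 2751076) + (-44604 + (18²)² + 697*18²)) - 434703 = (1/((-871 + 288)² - 2751076) + (-44604 + 324² + 697*324)) - 434703 = (1/((-583)² - 2751076) + (-44604 + 104976 + 225828)) - 434703 = (1/(339889 - 2751076) + 286200) - 434703 = (1/(-2411187) + 286200) - 434703 = (-1/2411187 + 286200) - 434703 = 690081719399/2411187 - 434703 = -358068503062/2411187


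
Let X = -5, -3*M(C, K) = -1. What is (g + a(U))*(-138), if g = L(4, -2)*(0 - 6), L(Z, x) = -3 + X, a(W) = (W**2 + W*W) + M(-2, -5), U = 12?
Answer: -46414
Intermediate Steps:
M(C, K) = 1/3 (M(C, K) = -1/3*(-1) = 1/3)
a(W) = 1/3 + 2*W**2 (a(W) = (W**2 + W*W) + 1/3 = (W**2 + W**2) + 1/3 = 2*W**2 + 1/3 = 1/3 + 2*W**2)
L(Z, x) = -8 (L(Z, x) = -3 - 5 = -8)
g = 48 (g = -8*(0 - 6) = -8*(-6) = 48)
(g + a(U))*(-138) = (48 + (1/3 + 2*12**2))*(-138) = (48 + (1/3 + 2*144))*(-138) = (48 + (1/3 + 288))*(-138) = (48 + 865/3)*(-138) = (1009/3)*(-138) = -46414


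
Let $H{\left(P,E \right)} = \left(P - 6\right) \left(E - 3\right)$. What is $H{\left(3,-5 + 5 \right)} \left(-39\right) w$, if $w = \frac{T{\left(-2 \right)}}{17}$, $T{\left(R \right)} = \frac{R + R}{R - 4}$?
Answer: $- \frac{234}{17} \approx -13.765$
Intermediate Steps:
$T{\left(R \right)} = \frac{2 R}{-4 + R}$
$H{\left(P,E \right)} = \left(-6 + P\right) \left(-3 + E\right)$
$w = \frac{2}{51}$ ($w = \frac{2 \left(-2\right) \frac{1}{-4 - 2}}{17} = 2 \left(-2\right) \frac{1}{-6} \cdot \frac{1}{17} = 2 \left(-2\right) \left(- \frac{1}{6}\right) \frac{1}{17} = \frac{2}{3} \cdot \frac{1}{17} = \frac{2}{51} \approx 0.039216$)
$H{\left(3,-5 + 5 \right)} \left(-39\right) w = \left(18 - 6 \left(-5 + 5\right) - 9 + \left(-5 + 5\right) 3\right) \left(-39\right) \frac{2}{51} = \left(18 - 0 - 9 + 0 \cdot 3\right) \left(-39\right) \frac{2}{51} = \left(18 + 0 - 9 + 0\right) \left(-39\right) \frac{2}{51} = 9 \left(-39\right) \frac{2}{51} = \left(-351\right) \frac{2}{51} = - \frac{234}{17}$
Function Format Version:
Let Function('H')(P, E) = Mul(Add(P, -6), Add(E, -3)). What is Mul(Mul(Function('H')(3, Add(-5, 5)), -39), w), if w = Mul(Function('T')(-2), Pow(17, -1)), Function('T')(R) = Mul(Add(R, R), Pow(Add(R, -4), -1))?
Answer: Rational(-234, 17) ≈ -13.765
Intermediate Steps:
Function('T')(R) = Mul(2, R, Pow(Add(-4, R), -1)) (Function('T')(R) = Mul(Mul(2, R), Pow(Add(-4, R), -1)) = Mul(2, R, Pow(Add(-4, R), -1)))
Function('H')(P, E) = Mul(Add(-6, P), Add(-3, E))
w = Rational(2, 51) (w = Mul(Mul(2, -2, Pow(Add(-4, -2), -1)), Pow(17, -1)) = Mul(Mul(2, -2, Pow(-6, -1)), Rational(1, 17)) = Mul(Mul(2, -2, Rational(-1, 6)), Rational(1, 17)) = Mul(Rational(2, 3), Rational(1, 17)) = Rational(2, 51) ≈ 0.039216)
Mul(Mul(Function('H')(3, Add(-5, 5)), -39), w) = Mul(Mul(Add(18, Mul(-6, Add(-5, 5)), Mul(-3, 3), Mul(Add(-5, 5), 3)), -39), Rational(2, 51)) = Mul(Mul(Add(18, Mul(-6, 0), -9, Mul(0, 3)), -39), Rational(2, 51)) = Mul(Mul(Add(18, 0, -9, 0), -39), Rational(2, 51)) = Mul(Mul(9, -39), Rational(2, 51)) = Mul(-351, Rational(2, 51)) = Rational(-234, 17)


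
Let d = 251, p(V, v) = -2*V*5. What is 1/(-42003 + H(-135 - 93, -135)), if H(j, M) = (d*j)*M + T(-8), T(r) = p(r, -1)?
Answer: 1/7683857 ≈ 1.3014e-7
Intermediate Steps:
p(V, v) = -10*V
T(r) = -10*r
H(j, M) = 80 + 251*M*j (H(j, M) = (251*j)*M - 10*(-8) = 251*M*j + 80 = 80 + 251*M*j)
1/(-42003 + H(-135 - 93, -135)) = 1/(-42003 + (80 + 251*(-135)*(-135 - 93))) = 1/(-42003 + (80 + 251*(-135)*(-228))) = 1/(-42003 + (80 + 7725780)) = 1/(-42003 + 7725860) = 1/7683857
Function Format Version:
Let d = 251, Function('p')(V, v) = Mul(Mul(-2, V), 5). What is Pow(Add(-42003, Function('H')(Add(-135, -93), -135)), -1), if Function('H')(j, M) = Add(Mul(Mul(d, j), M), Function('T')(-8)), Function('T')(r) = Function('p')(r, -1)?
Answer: Rational(1, 7683857) ≈ 1.3014e-7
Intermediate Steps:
Function('p')(V, v) = Mul(-10, V)
Function('T')(r) = Mul(-10, r)
Function('H')(j, M) = Add(80, Mul(251, M, j)) (Function('H')(j, M) = Add(Mul(Mul(251, j), M), Mul(-10, -8)) = Add(Mul(251, M, j), 80) = Add(80, Mul(251, M, j)))
Pow(Add(-42003, Function('H')(Add(-135, -93), -135)), -1) = Pow(Add(-42003, Add(80, Mul(251, -135, Add(-135, -93)))), -1) = Pow(Add(-42003, Add(80, Mul(251, -135, -228))), -1) = Pow(Add(-42003, Add(80, 7725780)), -1) = Pow(Add(-42003, 7725860), -1) = Pow(7683857, -1) = Rational(1, 7683857)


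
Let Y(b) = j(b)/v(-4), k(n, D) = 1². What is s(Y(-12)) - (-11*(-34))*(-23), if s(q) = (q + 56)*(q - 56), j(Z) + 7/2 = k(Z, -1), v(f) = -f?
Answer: 349849/64 ≈ 5466.4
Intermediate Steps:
k(n, D) = 1
j(Z) = -5/2 (j(Z) = -7/2 + 1 = -5/2)
Y(b) = -5/8 (Y(b) = -5/(2*((-1*(-4)))) = -5/2/4 = -5/2*¼ = -5/8)
s(q) = (-56 + q)*(56 + q) (s(q) = (56 + q)*(-56 + q) = (-56 + q)*(56 + q))
s(Y(-12)) - (-11*(-34))*(-23) = (-3136 + (-5/8)²) - (-11*(-34))*(-23) = (-3136 + 25/64) - 374*(-23) = -200679/64 - 1*(-8602) = -200679/64 + 8602 = 349849/64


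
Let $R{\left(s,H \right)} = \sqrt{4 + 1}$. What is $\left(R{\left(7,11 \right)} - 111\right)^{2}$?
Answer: $\left(111 - \sqrt{5}\right)^{2} \approx 11830.0$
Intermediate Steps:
$R{\left(s,H \right)} = \sqrt{5}$
$\left(R{\left(7,11 \right)} - 111\right)^{2} = \left(\sqrt{5} - 111\right)^{2} = \left(-111 + \sqrt{5}\right)^{2}$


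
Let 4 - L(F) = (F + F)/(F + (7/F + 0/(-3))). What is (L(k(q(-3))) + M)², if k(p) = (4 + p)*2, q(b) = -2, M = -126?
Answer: 8054244/529 ≈ 15225.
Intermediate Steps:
k(p) = 8 + 2*p
L(F) = 4 - 2*F/(F + 7/F) (L(F) = 4 - (F + F)/(F + (7/F + 0/(-3))) = 4 - 2*F/(F + (7/F + 0*(-⅓))) = 4 - 2*F/(F + (7/F + 0)) = 4 - 2*F/(F + 7/F))
(L(k(q(-3))) + M)² = (2*(14 + (8 + 2*(-2))²)/(7 + (8 + 2*(-2))²) - 126)² = (2*(14 + (8 - 4)²)/(7 + (8 - 4)²) - 126)² = (2*(14 + 4²)/(7 + 4²) - 126)² = (2*(14 + 16)/(7 + 16) - 126)² = (2*30/23 - 126)² = (2*(1/23)*30 - 126)² = (60/23 - 126)² = (-2838/23)² = 8054244/529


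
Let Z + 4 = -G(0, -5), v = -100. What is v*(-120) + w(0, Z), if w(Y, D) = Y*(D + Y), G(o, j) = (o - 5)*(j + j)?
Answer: 12000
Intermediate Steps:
G(o, j) = 2*j*(-5 + o) (G(o, j) = (-5 + o)*(2*j) = 2*j*(-5 + o))
Z = -54 (Z = -4 - 2*(-5)*(-5 + 0) = -4 - 2*(-5)*(-5) = -4 - 1*50 = -4 - 50 = -54)
v*(-120) + w(0, Z) = -100*(-120) + 0*(-54 + 0) = 12000 + 0*(-54) = 12000 + 0 = 12000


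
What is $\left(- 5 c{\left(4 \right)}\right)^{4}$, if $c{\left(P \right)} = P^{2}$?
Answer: $40960000$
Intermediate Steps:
$\left(- 5 c{\left(4 \right)}\right)^{4} = \left(- 5 \cdot 4^{2}\right)^{4} = \left(\left(-5\right) 16\right)^{4} = \left(-80\right)^{4} = 40960000$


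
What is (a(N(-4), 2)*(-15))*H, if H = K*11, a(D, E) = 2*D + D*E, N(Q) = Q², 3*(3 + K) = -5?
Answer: 49280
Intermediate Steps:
K = -14/3 (K = -3 + (⅓)*(-5) = -3 - 5/3 = -14/3 ≈ -4.6667)
H = -154/3 (H = -14/3*11 = -154/3 ≈ -51.333)
(a(N(-4), 2)*(-15))*H = (((-4)²*(2 + 2))*(-15))*(-154/3) = ((16*4)*(-15))*(-154/3) = (64*(-15))*(-154/3) = -960*(-154/3) = 49280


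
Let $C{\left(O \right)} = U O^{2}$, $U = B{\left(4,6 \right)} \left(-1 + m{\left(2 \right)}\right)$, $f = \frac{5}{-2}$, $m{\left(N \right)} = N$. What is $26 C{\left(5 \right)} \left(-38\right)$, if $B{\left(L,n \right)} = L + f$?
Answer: $-37050$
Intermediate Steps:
$f = - \frac{5}{2}$ ($f = 5 \left(- \frac{1}{2}\right) = - \frac{5}{2} \approx -2.5$)
$B{\left(L,n \right)} = - \frac{5}{2} + L$ ($B{\left(L,n \right)} = L - \frac{5}{2} = - \frac{5}{2} + L$)
$U = \frac{3}{2}$ ($U = \left(- \frac{5}{2} + 4\right) \left(-1 + 2\right) = \frac{3}{2} \cdot 1 = \frac{3}{2} \approx 1.5$)
$C{\left(O \right)} = \frac{3 O^{2}}{2}$
$26 C{\left(5 \right)} \left(-38\right) = 26 \frac{3 \cdot 5^{2}}{2} \left(-38\right) = 26 \cdot \frac{3}{2} \cdot 25 \left(-38\right) = 26 \cdot \frac{75}{2} \left(-38\right) = 975 \left(-38\right) = -37050$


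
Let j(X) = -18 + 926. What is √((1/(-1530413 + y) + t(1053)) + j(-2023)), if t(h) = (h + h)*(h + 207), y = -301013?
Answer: √8903407376202019342/1831426 ≈ 1629.3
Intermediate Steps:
j(X) = 908
t(h) = 2*h*(207 + h) (t(h) = (2*h)*(207 + h) = 2*h*(207 + h))
√((1/(-1530413 + y) + t(1053)) + j(-2023)) = √((1/(-1530413 - 301013) + 2*1053*(207 + 1053)) + 908) = √((1/(-1831426) + 2*1053*1260) + 908) = √((-1/1831426 + 2653560) + 908) = √(4859798776559/1831426 + 908) = √(4861461711367/1831426) = √8903407376202019342/1831426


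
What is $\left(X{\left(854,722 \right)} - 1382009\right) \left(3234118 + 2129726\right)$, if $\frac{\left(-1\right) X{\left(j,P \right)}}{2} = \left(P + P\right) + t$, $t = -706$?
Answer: $-7420797716340$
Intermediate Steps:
$X{\left(j,P \right)} = 1412 - 4 P$ ($X{\left(j,P \right)} = - 2 \left(\left(P + P\right) - 706\right) = - 2 \left(2 P - 706\right) = - 2 \left(-706 + 2 P\right) = 1412 - 4 P$)
$\left(X{\left(854,722 \right)} - 1382009\right) \left(3234118 + 2129726\right) = \left(\left(1412 - 2888\right) - 1382009\right) \left(3234118 + 2129726\right) = \left(\left(1412 - 2888\right) - 1382009\right) 5363844 = \left(-1476 - 1382009\right) 5363844 = \left(-1383485\right) 5363844 = -7420797716340$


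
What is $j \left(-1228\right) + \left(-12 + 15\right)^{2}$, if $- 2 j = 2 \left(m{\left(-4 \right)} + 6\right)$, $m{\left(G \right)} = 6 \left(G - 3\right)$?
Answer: $-44199$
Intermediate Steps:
$m{\left(G \right)} = -18 + 6 G$ ($m{\left(G \right)} = 6 \left(-3 + G\right) = -18 + 6 G$)
$j = 36$ ($j = - \frac{2 \left(\left(-18 + 6 \left(-4\right)\right) + 6\right)}{2} = - \frac{2 \left(\left(-18 - 24\right) + 6\right)}{2} = - \frac{2 \left(-42 + 6\right)}{2} = - \frac{2 \left(-36\right)}{2} = \left(- \frac{1}{2}\right) \left(-72\right) = 36$)
$j \left(-1228\right) + \left(-12 + 15\right)^{2} = 36 \left(-1228\right) + \left(-12 + 15\right)^{2} = -44208 + 3^{2} = -44208 + 9 = -44199$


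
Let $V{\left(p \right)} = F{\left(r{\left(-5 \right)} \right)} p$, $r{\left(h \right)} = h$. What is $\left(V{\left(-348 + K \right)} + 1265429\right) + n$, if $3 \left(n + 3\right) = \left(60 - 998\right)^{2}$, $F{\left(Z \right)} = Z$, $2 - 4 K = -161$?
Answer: $\frac{18722923}{12} \approx 1.5602 \cdot 10^{6}$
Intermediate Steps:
$K = \frac{163}{4}$ ($K = \frac{1}{2} - - \frac{161}{4} = \frac{1}{2} + \frac{161}{4} = \frac{163}{4} \approx 40.75$)
$V{\left(p \right)} = - 5 p$
$n = \frac{879835}{3}$ ($n = -3 + \frac{\left(60 - 998\right)^{2}}{3} = -3 + \frac{\left(-938\right)^{2}}{3} = -3 + \frac{1}{3} \cdot 879844 = -3 + \frac{879844}{3} = \frac{879835}{3} \approx 2.9328 \cdot 10^{5}$)
$\left(V{\left(-348 + K \right)} + 1265429\right) + n = \left(- 5 \left(-348 + \frac{163}{4}\right) + 1265429\right) + \frac{879835}{3} = \left(\left(-5\right) \left(- \frac{1229}{4}\right) + 1265429\right) + \frac{879835}{3} = \left(\frac{6145}{4} + 1265429\right) + \frac{879835}{3} = \frac{5067861}{4} + \frac{879835}{3} = \frac{18722923}{12}$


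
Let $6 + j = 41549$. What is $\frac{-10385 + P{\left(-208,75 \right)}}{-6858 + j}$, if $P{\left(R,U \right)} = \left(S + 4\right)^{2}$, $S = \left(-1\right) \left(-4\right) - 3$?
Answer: $- \frac{296}{991} \approx -0.29869$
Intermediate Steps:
$S = 1$ ($S = 4 - 3 = 1$)
$P{\left(R,U \right)} = 25$ ($P{\left(R,U \right)} = \left(1 + 4\right)^{2} = 5^{2} = 25$)
$j = 41543$ ($j = -6 + 41549 = 41543$)
$\frac{-10385 + P{\left(-208,75 \right)}}{-6858 + j} = \frac{-10385 + 25}{-6858 + 41543} = - \frac{10360}{34685} = \left(-10360\right) \frac{1}{34685} = - \frac{296}{991}$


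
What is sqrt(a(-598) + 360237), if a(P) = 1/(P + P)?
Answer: sqrt(128822191849)/598 ≈ 600.20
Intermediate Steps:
a(P) = 1/(2*P)
sqrt(a(-598) + 360237) = sqrt((1/2)/(-598) + 360237) = sqrt((1/2)*(-1/598) + 360237) = sqrt(-1/1196 + 360237) = sqrt(430843451/1196) = sqrt(128822191849)/598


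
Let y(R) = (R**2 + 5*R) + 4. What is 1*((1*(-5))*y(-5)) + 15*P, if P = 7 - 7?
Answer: -20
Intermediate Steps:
y(R) = 4 + R**2 + 5*R
P = 0
1*((1*(-5))*y(-5)) + 15*P = 1*((1*(-5))*(4 + (-5)**2 + 5*(-5))) + 15*0 = 1*(-5*(4 + 25 - 25)) + 0 = 1*(-5*4) + 0 = 1*(-20) + 0 = -20 + 0 = -20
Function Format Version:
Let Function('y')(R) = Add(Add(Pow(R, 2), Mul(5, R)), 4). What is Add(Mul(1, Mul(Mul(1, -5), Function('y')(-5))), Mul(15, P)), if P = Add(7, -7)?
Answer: -20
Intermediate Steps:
Function('y')(R) = Add(4, Pow(R, 2), Mul(5, R))
P = 0
Add(Mul(1, Mul(Mul(1, -5), Function('y')(-5))), Mul(15, P)) = Add(Mul(1, Mul(Mul(1, -5), Add(4, Pow(-5, 2), Mul(5, -5)))), Mul(15, 0)) = Add(Mul(1, Mul(-5, Add(4, 25, -25))), 0) = Add(Mul(1, Mul(-5, 4)), 0) = Add(Mul(1, -20), 0) = Add(-20, 0) = -20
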